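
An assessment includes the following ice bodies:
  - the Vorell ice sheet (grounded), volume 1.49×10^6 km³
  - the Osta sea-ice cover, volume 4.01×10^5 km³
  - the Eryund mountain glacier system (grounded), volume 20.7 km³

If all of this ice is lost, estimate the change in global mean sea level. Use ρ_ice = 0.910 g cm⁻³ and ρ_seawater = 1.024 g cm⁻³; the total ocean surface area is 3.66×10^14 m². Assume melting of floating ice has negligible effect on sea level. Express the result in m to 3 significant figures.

≈ 3.62 m

Vorell: 1.49×10^6 km³ × (910/1024) = 1.324×10^6 km³ of water.
The Osta sea-ice cover is floating and already displaces its own weight of water, so its melt adds essentially nothing to sea level.
Eryund: 20.7 km³ × (910/1024) = 18.40 km³ of water.
Total added water ≈ 1.324×10^15 m³ over 3.66×10^14 m² → Δh = 3.62 m.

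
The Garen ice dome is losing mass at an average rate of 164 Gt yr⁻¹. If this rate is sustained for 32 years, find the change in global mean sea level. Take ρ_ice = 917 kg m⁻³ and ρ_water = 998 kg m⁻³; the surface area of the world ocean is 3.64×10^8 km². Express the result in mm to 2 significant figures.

Total mass lost = 164 Gt/yr × 32 yr = 5248 Gt = 5.248×10^15 kg.
ρ_w = 998 kg m⁻³, so water volume = 5.248×10^15 / 998 = 5.259×10^12 m³.
Δh = 5.259×10^12 / 3.64×10^14 = 0.0144 m = 14 mm.

≈ 14 mm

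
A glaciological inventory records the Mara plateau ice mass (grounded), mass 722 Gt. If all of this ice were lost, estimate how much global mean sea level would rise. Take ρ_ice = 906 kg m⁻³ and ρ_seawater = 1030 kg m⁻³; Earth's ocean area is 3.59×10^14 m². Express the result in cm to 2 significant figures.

Mara: 722 Gt = 7.220×10^14 kg; dividing by ρ_w = 1030 kg m⁻³ gives 7.010×10^11 m³ of water.
Spread over 3.59×10^14 m² of ocean, Δh = 7.010×10^11 / 3.59×10^14 = 1.95×10^-3 m = 0.20 cm.

≈ 0.20 cm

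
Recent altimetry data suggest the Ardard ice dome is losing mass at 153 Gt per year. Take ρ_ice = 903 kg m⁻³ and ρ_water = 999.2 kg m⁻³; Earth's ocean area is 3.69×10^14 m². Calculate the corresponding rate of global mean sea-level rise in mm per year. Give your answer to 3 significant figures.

≈ 0.415 mm/yr

ρ_w = 999.2 kg m⁻³. Annual water volume added = 153 Gt / ρ_w = 1.530×10^14 kg / 999.2 kg m⁻³ = 1.531×10^11 m³.
Δh per year = 1.531×10^11 / 3.69×10^14 = 4.15×10^-4 m = 0.415 mm.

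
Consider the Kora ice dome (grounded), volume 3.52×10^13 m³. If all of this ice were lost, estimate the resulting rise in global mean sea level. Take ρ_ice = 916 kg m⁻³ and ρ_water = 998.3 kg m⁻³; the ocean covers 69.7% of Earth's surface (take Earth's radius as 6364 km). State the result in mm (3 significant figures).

≈ 91.0 mm

Kora: 3.52×10^13 m³ × (916/998.3) = 3.230×10^13 m³ of water.
Spread over 3.55×10^14 m² of ocean, Δh = 3.230×10^13 / 3.55×10^14 = 0.0910 m = 91.0 mm.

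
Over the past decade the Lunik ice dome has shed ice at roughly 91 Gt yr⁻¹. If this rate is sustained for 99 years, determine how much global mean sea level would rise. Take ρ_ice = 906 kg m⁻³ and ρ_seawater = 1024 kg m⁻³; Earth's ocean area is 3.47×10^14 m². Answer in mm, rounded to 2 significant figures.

Total mass lost = 91 Gt/yr × 99 yr = 9009 Gt = 9.009×10^15 kg.
ρ_w = 1024 kg m⁻³, so water volume = 9.009×10^15 / 1024 = 8.798×10^12 m³.
Δh = 8.798×10^12 / 3.47×10^14 = 0.0254 m = 25 mm.

≈ 25 mm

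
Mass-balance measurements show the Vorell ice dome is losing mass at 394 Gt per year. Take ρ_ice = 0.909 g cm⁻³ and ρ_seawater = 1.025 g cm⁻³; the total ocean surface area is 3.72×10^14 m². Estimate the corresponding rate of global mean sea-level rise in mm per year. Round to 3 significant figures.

≈ 1.03 mm/yr

ρ_w = 1.025 g cm⁻³ = 1025 kg m⁻³. Annual water volume added = 394 Gt / ρ_w = 3.940×10^14 kg / 1025 kg m⁻³ = 3.844×10^11 m³.
Δh per year = 3.844×10^11 / 3.72×10^14 = 1.03×10^-3 m = 1.03 mm.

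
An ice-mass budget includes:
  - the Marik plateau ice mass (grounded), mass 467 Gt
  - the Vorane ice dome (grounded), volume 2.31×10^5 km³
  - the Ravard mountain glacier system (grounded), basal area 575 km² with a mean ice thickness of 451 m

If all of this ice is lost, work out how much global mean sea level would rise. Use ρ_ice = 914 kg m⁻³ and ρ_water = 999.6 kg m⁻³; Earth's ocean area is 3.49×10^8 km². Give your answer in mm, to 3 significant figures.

Marik: 467 Gt = 4.670×10^14 kg; dividing by ρ_w = 999.6 kg m⁻³ gives 4.672×10^11 m³ of water.
Vorane: 2.31×10^5 km³ × (914/999.6) = 2.112×10^5 km³ of water.
Ravard: ice volume = 575 km² × 451 m = 259.3 km³; 259.3 × (914/999.6) = 237.1 km³ of water.
Total added water ≈ 2.119×10^14 m³ over 3.49×10^14 m² → Δh = 0.607 m = 607 mm.

≈ 607 mm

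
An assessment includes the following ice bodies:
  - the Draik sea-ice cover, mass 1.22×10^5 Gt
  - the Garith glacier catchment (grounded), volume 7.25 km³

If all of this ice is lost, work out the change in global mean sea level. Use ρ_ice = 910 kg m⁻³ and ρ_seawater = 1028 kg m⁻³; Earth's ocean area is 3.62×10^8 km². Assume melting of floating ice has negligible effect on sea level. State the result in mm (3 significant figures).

The Draik sea-ice cover is floating and already displaces its own weight of water, so its melt adds essentially nothing to sea level.
Garith: 7.25 km³ × (910/1028) = 6.418 km³ of water.
Total added water ≈ 6.418×10^9 m³ over 3.62×10^14 m² → Δh = 1.77×10^-5 m = 0.0177 mm.

≈ 0.0177 mm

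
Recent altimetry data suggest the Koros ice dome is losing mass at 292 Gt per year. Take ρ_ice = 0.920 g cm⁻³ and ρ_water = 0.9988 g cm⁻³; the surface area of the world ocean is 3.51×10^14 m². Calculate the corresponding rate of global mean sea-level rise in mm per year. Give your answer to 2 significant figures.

ρ_w = 0.9988 g cm⁻³ = 998.8 kg m⁻³. Annual water volume added = 292 Gt / ρ_w = 2.920×10^14 kg / 998.8 kg m⁻³ = 2.924×10^11 m³.
Δh per year = 2.924×10^11 / 3.51×10^14 = 8.33×10^-4 m = 0.83 mm.

≈ 0.83 mm/yr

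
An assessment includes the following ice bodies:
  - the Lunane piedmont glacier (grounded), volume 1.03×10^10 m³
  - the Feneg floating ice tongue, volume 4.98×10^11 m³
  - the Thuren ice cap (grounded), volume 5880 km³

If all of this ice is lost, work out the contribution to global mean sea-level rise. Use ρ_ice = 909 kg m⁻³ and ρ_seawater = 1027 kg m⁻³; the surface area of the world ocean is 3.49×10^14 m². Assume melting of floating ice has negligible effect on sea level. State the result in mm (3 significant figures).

Lunane: 1.03×10^10 m³ × (909/1027) = 9.117×10^9 m³ of water.
The Feneg floating ice tongue is floating and already displaces its own weight of water, so its melt adds essentially nothing to sea level.
Thuren: 5880 km³ × (909/1027) = 5204 km³ of water.
Total added water ≈ 5.214×10^12 m³ over 3.49×10^14 m² → Δh = 0.0149 m = 14.9 mm.

≈ 14.9 mm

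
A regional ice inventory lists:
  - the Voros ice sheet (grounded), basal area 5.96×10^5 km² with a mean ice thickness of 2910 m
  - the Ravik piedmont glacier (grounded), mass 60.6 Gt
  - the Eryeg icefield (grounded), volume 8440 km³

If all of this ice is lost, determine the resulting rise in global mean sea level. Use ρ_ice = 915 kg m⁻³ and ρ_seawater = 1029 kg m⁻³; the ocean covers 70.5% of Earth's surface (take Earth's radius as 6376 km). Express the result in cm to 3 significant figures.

Voros: ice volume = 5.96×10^5 km² × 2910 m = 1.734×10^6 km³; 1.734×10^6 × (915/1029) = 1.542×10^6 km³ of water.
Ravik: 60.6 Gt = 6.060×10^13 kg; dividing by ρ_w = 1029 kg m⁻³ gives 5.889×10^10 m³ of water.
Eryeg: 8440 km³ × (915/1029) = 7505 km³ of water.
Total added water ≈ 1.550×10^15 m³ over 3.60×10^14 m² → Δh = 4.30 m = 430 cm.

≈ 430 cm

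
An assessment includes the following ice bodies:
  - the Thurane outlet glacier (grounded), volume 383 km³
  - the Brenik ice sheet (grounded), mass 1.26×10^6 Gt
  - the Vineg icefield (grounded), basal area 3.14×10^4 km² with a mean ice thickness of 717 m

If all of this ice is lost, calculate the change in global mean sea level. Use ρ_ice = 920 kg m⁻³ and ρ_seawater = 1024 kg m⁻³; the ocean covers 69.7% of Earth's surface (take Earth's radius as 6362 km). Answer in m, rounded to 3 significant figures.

≈ 3.53 m

Thurane: 383 km³ × (920/1024) = 344.1 km³ of water.
Brenik: 1.26×10^6 Gt = 1.260×10^18 kg; dividing by ρ_w = 1024 kg m⁻³ gives 1.230×10^15 m³ of water.
Vineg: ice volume = 3.14×10^4 km² × 717 m = 2.251×10^4 km³; 2.251×10^4 × (920/1024) = 2.023×10^4 km³ of water.
Total added water ≈ 1.251×10^15 m³ over 3.55×10^14 m² → Δh = 3.53 m.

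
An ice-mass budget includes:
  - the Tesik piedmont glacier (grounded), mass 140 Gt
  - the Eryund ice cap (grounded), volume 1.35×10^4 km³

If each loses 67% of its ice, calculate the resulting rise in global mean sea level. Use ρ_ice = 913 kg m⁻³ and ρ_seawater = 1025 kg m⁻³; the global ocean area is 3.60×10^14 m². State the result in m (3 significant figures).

≈ 0.0226 m

Tesik: 0.67 × 140 Gt = 9.380×10^13 kg; dividing by ρ_w = 1025 kg m⁻³ gives 9.151×10^10 m³ of water.
Eryund: 0.67 × 1.35×10^4 km³ × (913/1025) = 8057 km³ of water.
Total added water ≈ 8.148×10^12 m³ over 3.60×10^14 m² → Δh = 0.0226 m.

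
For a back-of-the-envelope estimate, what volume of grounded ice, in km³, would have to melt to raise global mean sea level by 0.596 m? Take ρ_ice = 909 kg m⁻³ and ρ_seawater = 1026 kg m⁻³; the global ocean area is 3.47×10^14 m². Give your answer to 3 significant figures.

≈ 2.33×10^5 km³

Required water volume = Δh × A = 0.596 m × 3.47×10^14 m² = 2.068×10^14 m³ = 2.068×10^5 km³.
Ice volume = water volume × ρ_w/ρ_ice = 2.068×10^5 × 1026/909 = 2.33×10^5 km³.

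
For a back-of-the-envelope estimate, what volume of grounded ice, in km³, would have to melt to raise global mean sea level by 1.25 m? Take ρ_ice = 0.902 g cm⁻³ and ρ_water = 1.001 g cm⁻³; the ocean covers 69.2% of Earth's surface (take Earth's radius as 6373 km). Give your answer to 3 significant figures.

Required water volume = Δh × A = 1.25 m × 3.53×10^14 m² = 4.415×10^14 m³ = 4.415×10^5 km³.
Ice volume = water volume × ρ_w/ρ_ice = 4.415×10^5 × 1001/902 = 4.90×10^5 km³.

≈ 4.90×10^5 km³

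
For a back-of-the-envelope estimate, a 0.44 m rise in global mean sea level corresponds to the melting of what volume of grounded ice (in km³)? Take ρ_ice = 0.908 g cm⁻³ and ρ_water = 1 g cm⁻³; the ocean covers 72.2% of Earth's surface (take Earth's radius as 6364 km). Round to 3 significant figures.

Required water volume = Δh × A = 0.44 m × 3.67×10^14 m² = 1.617×10^14 m³ = 1.617×10^5 km³.
Ice volume = water volume × ρ_w/ρ_ice = 1.617×10^5 × 1000/908 = 1.78×10^5 km³.

≈ 1.78×10^5 km³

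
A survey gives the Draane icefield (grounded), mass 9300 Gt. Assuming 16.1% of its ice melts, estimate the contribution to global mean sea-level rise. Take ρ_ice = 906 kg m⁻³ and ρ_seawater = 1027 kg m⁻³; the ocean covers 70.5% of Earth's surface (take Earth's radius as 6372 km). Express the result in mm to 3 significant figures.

Draane: 0.161 × 9300 Gt = 1.497×10^15 kg; dividing by ρ_w = 1027 kg m⁻³ gives 1.458×10^12 m³ of water.
Spread over 3.60×10^14 m² of ocean, Δh = 1.458×10^12 / 3.60×10^14 = 4.05×10^-3 m = 4.05 mm.

≈ 4.05 mm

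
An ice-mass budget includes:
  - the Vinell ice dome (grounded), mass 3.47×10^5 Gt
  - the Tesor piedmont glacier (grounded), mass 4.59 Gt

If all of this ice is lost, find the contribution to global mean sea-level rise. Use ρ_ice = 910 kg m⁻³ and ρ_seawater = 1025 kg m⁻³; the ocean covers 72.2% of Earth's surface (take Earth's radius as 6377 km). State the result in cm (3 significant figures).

Vinell: 3.47×10^5 Gt = 3.470×10^17 kg; dividing by ρ_w = 1025 kg m⁻³ gives 3.385×10^14 m³ of water.
Tesor: 4.59 Gt = 4.590×10^12 kg; dividing by ρ_w = 1025 kg m⁻³ gives 4.478×10^9 m³ of water.
Total added water ≈ 3.385×10^14 m³ over 3.69×10^14 m² → Δh = 0.918 m = 91.8 cm.

≈ 91.8 cm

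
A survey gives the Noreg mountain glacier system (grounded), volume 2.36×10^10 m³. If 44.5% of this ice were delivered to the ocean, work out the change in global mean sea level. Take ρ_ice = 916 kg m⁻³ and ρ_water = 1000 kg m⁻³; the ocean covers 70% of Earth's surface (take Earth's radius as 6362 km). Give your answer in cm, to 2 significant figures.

Noreg: 0.445 × 2.36×10^10 m³ × (916/1000) = 9.620×10^9 m³ of water.
Spread over 3.56×10^14 m² of ocean, Δh = 9.620×10^9 / 3.56×10^14 = 2.70×10^-5 m = 2.7×10^-3 cm.

≈ 2.7×10^-3 cm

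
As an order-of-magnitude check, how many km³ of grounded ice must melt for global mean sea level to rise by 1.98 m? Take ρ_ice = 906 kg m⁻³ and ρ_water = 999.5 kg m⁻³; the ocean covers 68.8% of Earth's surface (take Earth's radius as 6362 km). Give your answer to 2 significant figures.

≈ 7.6×10^5 km³

Required water volume = Δh × A = 1.98 m × 3.50×10^14 m² = 6.929×10^14 m³ = 6.929×10^5 km³.
Ice volume = water volume × ρ_w/ρ_ice = 6.929×10^5 × 999.5/906 = 7.6×10^5 km³.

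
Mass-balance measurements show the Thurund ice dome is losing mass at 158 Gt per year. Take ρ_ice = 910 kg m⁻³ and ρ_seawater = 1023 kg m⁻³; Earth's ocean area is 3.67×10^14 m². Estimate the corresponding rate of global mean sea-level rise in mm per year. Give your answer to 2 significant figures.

ρ_w = 1023 kg m⁻³. Annual water volume added = 158 Gt / ρ_w = 1.580×10^14 kg / 1023 kg m⁻³ = 1.544×10^11 m³.
Δh per year = 1.544×10^11 / 3.67×10^14 = 4.21×10^-4 m = 0.42 mm.

≈ 0.42 mm/yr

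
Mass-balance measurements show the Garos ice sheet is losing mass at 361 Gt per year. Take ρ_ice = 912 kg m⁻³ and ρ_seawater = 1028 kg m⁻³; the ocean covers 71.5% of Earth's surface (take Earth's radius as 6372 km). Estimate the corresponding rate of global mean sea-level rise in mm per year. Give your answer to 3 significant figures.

≈ 0.963 mm/yr

ρ_w = 1028 kg m⁻³. Annual water volume added = 361 Gt / ρ_w = 3.610×10^14 kg / 1028 kg m⁻³ = 3.512×10^11 m³.
Δh per year = 3.512×10^11 / 3.65×10^14 = 9.63×10^-4 m = 0.963 mm.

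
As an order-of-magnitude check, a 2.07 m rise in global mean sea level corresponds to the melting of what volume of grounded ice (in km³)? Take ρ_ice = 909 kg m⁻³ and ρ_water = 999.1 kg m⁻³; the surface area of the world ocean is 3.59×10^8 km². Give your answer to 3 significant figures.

≈ 8.17×10^5 km³

Required water volume = Δh × A = 2.07 m × 3.59×10^14 m² = 7.431×10^14 m³ = 7.431×10^5 km³.
Ice volume = water volume × ρ_w/ρ_ice = 7.431×10^5 × 999.1/909 = 8.17×10^5 km³.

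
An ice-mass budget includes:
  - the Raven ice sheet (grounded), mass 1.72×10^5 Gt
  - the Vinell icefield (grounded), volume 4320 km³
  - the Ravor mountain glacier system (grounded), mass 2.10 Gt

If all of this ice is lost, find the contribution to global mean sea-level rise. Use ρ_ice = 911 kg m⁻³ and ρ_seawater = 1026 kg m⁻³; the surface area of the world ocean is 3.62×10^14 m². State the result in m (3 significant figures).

≈ 0.474 m

Raven: 1.72×10^5 Gt = 1.720×10^17 kg; dividing by ρ_w = 1026 kg m⁻³ gives 1.676×10^14 m³ of water.
Vinell: 4320 km³ × (911/1026) = 3836 km³ of water.
Ravor: 2.10 Gt = 2.100×10^12 kg; dividing by ρ_w = 1026 kg m⁻³ gives 2.047×10^9 m³ of water.
Total added water ≈ 1.715×10^14 m³ over 3.62×10^14 m² → Δh = 0.474 m.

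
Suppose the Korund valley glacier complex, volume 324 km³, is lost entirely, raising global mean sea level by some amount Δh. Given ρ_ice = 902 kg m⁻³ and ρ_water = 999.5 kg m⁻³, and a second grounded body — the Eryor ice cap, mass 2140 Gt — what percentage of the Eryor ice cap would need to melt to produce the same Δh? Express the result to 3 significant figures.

Equal sea-level rise means equal mass of meltwater, i.e. equal mass of ice lost.
Ice mass of Korund: 2.922×10^14 kg; ice mass of Eryor: 2.140×10^15 kg.
Fraction required = 2.922×10^14 / 2.140×10^15 = 0.137 → 13.7 %.

≈ 13.7 %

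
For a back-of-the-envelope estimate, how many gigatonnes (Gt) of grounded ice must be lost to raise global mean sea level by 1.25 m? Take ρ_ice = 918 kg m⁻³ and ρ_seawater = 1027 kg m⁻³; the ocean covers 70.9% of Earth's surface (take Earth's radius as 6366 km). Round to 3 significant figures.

Required water volume = Δh × A = 1.25 m × 3.61×10^14 m² = 4.513×10^14 m³.
ρ_w = 1027 kg m⁻³, so the mass of water = 4.513×10^14 m³ × 1027 kg m⁻³ = 4.635×10^17 kg = 4.64×10^5 Gt (and the same mass of ice, by conservation).

≈ 4.64×10^5 Gt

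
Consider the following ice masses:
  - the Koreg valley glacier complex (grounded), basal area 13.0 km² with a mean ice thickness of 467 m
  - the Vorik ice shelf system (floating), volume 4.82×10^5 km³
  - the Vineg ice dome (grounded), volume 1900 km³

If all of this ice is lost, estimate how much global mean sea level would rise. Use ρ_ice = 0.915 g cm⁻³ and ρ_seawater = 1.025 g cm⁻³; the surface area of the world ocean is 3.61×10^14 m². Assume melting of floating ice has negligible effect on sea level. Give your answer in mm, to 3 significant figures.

≈ 4.71 mm

Koreg: ice volume = 13.0 km² × 467 m = 6.071 km³; 6.071 × (915/1025) = 5.419 km³ of water.
The Vorik ice shelf system is floating and already displaces its own weight of water, so its melt adds essentially nothing to sea level.
Vineg: 1900 km³ × (915/1025) = 1696 km³ of water.
Total added water ≈ 1.702×10^12 m³ over 3.61×10^14 m² → Δh = 4.71×10^-3 m = 4.71 mm.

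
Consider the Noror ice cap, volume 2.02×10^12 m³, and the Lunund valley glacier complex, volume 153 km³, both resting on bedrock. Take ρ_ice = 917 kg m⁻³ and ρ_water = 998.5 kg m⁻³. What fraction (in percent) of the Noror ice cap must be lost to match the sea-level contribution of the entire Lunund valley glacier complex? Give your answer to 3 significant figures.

Equal sea-level rise means equal mass of meltwater, i.e. equal mass of ice lost.
Ice mass of Lunund: 1.403×10^14 kg; ice mass of Noror: 1.852×10^15 kg.
Fraction required = 1.403×10^14 / 1.852×10^15 = 0.0757 → 7.57 %.

≈ 7.57 %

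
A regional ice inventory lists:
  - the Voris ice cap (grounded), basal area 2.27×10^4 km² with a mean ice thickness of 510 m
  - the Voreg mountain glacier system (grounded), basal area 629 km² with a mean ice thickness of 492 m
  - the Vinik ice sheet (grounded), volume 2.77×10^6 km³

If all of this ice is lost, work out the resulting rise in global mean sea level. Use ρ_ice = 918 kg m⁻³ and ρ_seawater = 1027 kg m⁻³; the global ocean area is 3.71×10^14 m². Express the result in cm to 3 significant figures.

≈ 670 cm

Voris: ice volume = 2.27×10^4 km² × 510 m = 1.158×10^4 km³; 1.158×10^4 × (918/1027) = 1.035×10^4 km³ of water.
Voreg: ice volume = 629 km² × 492 m = 309.5 km³; 309.5 × (918/1027) = 276.6 km³ of water.
Vinik: 2.77×10^6 km³ × (918/1027) = 2.476×10^6 km³ of water.
Total added water ≈ 2.487×10^15 m³ over 3.71×10^14 m² → Δh = 6.70 m = 670 cm.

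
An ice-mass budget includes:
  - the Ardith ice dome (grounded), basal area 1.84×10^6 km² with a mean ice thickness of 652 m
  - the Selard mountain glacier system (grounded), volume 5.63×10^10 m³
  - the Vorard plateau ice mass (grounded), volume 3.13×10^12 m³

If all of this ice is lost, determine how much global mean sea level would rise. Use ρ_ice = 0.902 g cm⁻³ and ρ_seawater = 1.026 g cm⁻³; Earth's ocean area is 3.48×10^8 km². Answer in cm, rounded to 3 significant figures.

Ardith: ice volume = 1.84×10^6 km² × 652 m = 1.200×10^6 km³; 1.200×10^6 × (902/1026) = 1.055×10^6 km³ of water.
Selard: 5.63×10^10 m³ × (902/1026) = 4.950×10^10 m³ of water.
Vorard: 3.13×10^12 m³ × (902/1026) = 2.752×10^12 m³ of water.
Total added water ≈ 1.057×10^15 m³ over 3.48×10^14 m² → Δh = 3.04 m = 304 cm.

≈ 304 cm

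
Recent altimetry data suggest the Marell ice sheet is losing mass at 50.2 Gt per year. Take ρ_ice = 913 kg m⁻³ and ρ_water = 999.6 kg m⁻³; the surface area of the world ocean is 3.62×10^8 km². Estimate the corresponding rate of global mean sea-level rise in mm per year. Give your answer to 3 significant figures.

ρ_w = 999.6 kg m⁻³. Annual water volume added = 50.2 Gt / ρ_w = 5.020×10^13 kg / 999.6 kg m⁻³ = 5.022×10^10 m³.
Δh per year = 5.022×10^10 / 3.62×10^14 = 1.39×10^-4 m = 0.139 mm.

≈ 0.139 mm/yr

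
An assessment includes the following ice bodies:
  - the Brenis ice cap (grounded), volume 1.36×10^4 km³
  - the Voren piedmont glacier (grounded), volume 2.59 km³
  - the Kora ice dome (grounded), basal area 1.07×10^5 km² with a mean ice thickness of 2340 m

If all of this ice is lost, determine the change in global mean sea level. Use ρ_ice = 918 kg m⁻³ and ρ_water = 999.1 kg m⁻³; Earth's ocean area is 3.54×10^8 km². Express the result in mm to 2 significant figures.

Brenis: 1.36×10^4 km³ × (918/999.1) = 1.250×10^4 km³ of water.
Voren: 2.59 km³ × (918/999.1) = 2.380 km³ of water.
Kora: ice volume = 1.07×10^5 km² × 2340 m = 2.504×10^5 km³; 2.504×10^5 × (918/999.1) = 2.301×10^5 km³ of water.
Total added water ≈ 2.426×10^14 m³ over 3.54×10^14 m² → Δh = 0.685 m = 690 mm.

≈ 690 mm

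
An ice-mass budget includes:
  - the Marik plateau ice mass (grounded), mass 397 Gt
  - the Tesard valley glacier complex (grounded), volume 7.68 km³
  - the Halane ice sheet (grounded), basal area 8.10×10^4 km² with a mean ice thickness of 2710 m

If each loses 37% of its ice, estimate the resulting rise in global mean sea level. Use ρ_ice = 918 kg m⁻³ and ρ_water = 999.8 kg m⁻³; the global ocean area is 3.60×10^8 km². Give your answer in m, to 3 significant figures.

≈ 0.208 m

Marik: 0.37 × 397 Gt = 1.469×10^14 kg; dividing by ρ_w = 999.8 kg m⁻³ gives 1.469×10^11 m³ of water.
Tesard: 0.37 × 7.68 km³ × (918/999.8) = 2.609 km³ of water.
Halane: ice volume = 8.10×10^4 km² × 2710 m = 2.195×10^5 km³; 0.37 × 2.195×10^5 × (918/999.8) = 7.457×10^4 km³ of water.
Total added water ≈ 7.472×10^13 m³ over 3.60×10^14 m² → Δh = 0.208 m.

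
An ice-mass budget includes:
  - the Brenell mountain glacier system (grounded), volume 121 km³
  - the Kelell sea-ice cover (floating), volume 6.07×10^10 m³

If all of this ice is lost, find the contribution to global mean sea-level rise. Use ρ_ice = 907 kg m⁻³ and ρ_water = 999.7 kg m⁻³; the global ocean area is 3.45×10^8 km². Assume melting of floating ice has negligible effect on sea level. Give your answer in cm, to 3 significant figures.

Brenell: 121 km³ × (907/999.7) = 109.8 km³ of water.
The Kelell sea-ice cover is floating and already displaces its own weight of water, so its melt adds essentially nothing to sea level.
Total added water ≈ 1.098×10^11 m³ over 3.45×10^14 m² → Δh = 3.18×10^-4 m = 0.0318 cm.

≈ 0.0318 cm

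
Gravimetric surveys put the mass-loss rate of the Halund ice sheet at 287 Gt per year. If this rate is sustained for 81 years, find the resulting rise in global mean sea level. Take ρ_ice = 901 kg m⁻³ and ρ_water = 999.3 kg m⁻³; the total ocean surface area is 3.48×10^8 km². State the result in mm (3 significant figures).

≈ 66.8 mm

Total mass lost = 287 Gt/yr × 81 yr = 2.325×10^4 Gt = 2.325×10^16 kg.
ρ_w = 999.3 kg m⁻³, so water volume = 2.325×10^16 / 999.3 = 2.326×10^13 m³.
Δh = 2.326×10^13 / 3.48×10^14 = 0.0668 m = 66.8 mm.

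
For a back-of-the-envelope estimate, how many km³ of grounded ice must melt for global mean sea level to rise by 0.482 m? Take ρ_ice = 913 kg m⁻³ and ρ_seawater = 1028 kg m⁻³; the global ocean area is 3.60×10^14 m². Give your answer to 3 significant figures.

≈ 1.95×10^5 km³

Required water volume = Δh × A = 0.482 m × 3.60×10^14 m² = 1.735×10^14 m³ = 1.735×10^5 km³.
Ice volume = water volume × ρ_w/ρ_ice = 1.735×10^5 × 1028/913 = 1.95×10^5 km³.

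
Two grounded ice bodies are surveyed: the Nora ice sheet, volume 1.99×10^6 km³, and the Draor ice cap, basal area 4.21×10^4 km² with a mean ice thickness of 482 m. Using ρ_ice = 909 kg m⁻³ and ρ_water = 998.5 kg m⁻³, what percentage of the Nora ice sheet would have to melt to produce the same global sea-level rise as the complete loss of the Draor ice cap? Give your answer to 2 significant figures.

≈ 1.0 %

Equal sea-level rise means equal mass of meltwater, i.e. equal mass of ice lost.
Ice mass of Draor: 1.845×10^16 kg; ice mass of Nora: 1.809×10^18 kg.
Fraction required = 1.845×10^16 / 1.809×10^18 = 0.0102 → 1.0 %.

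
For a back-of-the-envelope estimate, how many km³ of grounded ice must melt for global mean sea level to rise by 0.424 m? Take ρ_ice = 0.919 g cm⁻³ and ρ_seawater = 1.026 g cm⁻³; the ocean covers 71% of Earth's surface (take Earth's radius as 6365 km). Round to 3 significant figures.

Required water volume = Δh × A = 0.424 m × 3.61×10^14 m² = 1.533×10^14 m³ = 1.533×10^5 km³.
Ice volume = water volume × ρ_w/ρ_ice = 1.533×10^5 × 1026/919 = 1.71×10^5 km³.

≈ 1.71×10^5 km³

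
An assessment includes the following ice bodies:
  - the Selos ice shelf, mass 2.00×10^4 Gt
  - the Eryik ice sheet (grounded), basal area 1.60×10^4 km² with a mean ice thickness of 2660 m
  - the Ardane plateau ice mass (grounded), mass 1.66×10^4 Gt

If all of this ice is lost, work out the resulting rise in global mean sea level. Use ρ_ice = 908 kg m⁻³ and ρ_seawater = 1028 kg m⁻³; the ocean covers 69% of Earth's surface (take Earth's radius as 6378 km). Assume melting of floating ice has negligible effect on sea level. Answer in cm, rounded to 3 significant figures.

≈ 15.2 cm

The Selos ice shelf is floating and already displaces its own weight of water, so its melt adds essentially nothing to sea level.
Eryik: ice volume = 1.60×10^4 km² × 2660 m = 4.256×10^4 km³; 4.256×10^4 × (908/1028) = 3.759×10^4 km³ of water.
Ardane: 1.66×10^4 Gt = 1.660×10^16 kg; dividing by ρ_w = 1028 kg m⁻³ gives 1.615×10^13 m³ of water.
Total added water ≈ 5.374×10^13 m³ over 3.53×10^14 m² → Δh = 0.152 m = 15.2 cm.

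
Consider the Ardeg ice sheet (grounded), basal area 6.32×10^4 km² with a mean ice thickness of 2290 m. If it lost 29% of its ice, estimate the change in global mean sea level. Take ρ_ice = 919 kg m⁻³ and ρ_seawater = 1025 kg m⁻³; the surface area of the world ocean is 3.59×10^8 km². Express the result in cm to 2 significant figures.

Ardeg: ice volume = 6.32×10^4 km² × 2290 m = 1.447×10^5 km³; 0.29 × 1.447×10^5 × (919/1025) = 3.763×10^4 km³ of water.
Spread over 3.59×10^14 m² of ocean, Δh = 3.763×10^13 / 3.59×10^14 = 0.105 m = 10 cm.

≈ 10 cm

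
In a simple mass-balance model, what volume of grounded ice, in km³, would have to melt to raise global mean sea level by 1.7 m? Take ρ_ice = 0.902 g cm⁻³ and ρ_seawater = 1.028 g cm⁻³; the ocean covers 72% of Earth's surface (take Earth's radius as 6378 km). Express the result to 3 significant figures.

Required water volume = Δh × A = 1.7 m × 3.68×10^14 m² = 6.257×10^14 m³ = 6.257×10^5 km³.
Ice volume = water volume × ρ_w/ρ_ice = 6.257×10^5 × 1028/902 = 7.13×10^5 km³.

≈ 7.13×10^5 km³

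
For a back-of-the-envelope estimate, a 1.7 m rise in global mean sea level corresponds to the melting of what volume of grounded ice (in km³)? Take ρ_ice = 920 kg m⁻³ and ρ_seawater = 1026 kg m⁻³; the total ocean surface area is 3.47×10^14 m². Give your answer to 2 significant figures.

≈ 6.6×10^5 km³

Required water volume = Δh × A = 1.7 m × 3.47×10^14 m² = 5.899×10^14 m³ = 5.899×10^5 km³.
Ice volume = water volume × ρ_w/ρ_ice = 5.899×10^5 × 1026/920 = 6.6×10^5 km³.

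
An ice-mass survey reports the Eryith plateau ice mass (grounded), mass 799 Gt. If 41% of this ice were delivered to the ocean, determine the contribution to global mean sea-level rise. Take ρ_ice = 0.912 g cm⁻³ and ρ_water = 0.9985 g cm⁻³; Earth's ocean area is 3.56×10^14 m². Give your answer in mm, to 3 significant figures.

≈ 0.922 mm

Eryith: 0.41 × 799 Gt = 3.276×10^14 kg; dividing by ρ_w = 0.9985 g cm⁻³ = 998.5 kg m⁻³ gives 3.281×10^11 m³ of water.
Spread over 3.56×10^14 m² of ocean, Δh = 3.281×10^11 / 3.56×10^14 = 9.22×10^-4 m = 0.922 mm.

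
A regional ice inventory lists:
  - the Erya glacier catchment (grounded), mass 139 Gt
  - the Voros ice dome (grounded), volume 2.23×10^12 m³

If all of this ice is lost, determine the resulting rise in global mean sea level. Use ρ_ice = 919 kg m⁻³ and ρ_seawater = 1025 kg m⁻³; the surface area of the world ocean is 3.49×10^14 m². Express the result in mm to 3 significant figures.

≈ 6.12 mm

Erya: 139 Gt = 1.390×10^14 kg; dividing by ρ_w = 1025 kg m⁻³ gives 1.356×10^11 m³ of water.
Voros: 2.23×10^12 m³ × (919/1025) = 1.999×10^12 m³ of water.
Total added water ≈ 2.135×10^12 m³ over 3.49×10^14 m² → Δh = 6.12×10^-3 m = 6.12 mm.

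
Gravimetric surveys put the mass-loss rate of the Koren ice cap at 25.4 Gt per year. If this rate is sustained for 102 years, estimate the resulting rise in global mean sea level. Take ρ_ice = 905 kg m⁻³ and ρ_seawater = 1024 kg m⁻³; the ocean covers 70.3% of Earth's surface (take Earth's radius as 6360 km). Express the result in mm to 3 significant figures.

Total mass lost = 25.4 Gt/yr × 102 yr = 2591 Gt = 2.591×10^15 kg.
ρ_w = 1024 kg m⁻³, so water volume = 2.591×10^15 / 1024 = 2.530×10^12 m³.
Δh = 2.530×10^12 / 3.57×10^14 = 7.08×10^-3 m = 7.08 mm.

≈ 7.08 mm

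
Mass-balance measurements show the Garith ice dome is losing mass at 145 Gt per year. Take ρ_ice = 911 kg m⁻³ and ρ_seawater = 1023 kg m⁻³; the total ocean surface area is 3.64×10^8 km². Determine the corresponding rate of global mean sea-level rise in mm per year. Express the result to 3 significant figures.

≈ 0.389 mm/yr

ρ_w = 1023 kg m⁻³. Annual water volume added = 145 Gt / ρ_w = 1.450×10^14 kg / 1023 kg m⁻³ = 1.417×10^11 m³.
Δh per year = 1.417×10^11 / 3.64×10^14 = 3.89×10^-4 m = 0.389 mm.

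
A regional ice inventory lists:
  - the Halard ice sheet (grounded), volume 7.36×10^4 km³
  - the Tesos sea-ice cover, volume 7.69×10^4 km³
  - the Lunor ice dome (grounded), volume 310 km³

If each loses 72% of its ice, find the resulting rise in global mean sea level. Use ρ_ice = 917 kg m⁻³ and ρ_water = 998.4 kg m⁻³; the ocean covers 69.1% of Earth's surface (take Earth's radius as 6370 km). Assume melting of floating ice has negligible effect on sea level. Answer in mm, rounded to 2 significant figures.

Halard: 0.72 × 7.36×10^4 km³ × (917/998.4) = 4.867×10^4 km³ of water.
The Tesos sea-ice cover is floating and already displaces its own weight of water, so its melt adds essentially nothing to sea level.
Lunor: 0.72 × 310 km³ × (917/998.4) = 205.0 km³ of water.
Total added water ≈ 4.888×10^13 m³ over 3.52×10^14 m² → Δh = 0.139 m = 140 mm.

≈ 140 mm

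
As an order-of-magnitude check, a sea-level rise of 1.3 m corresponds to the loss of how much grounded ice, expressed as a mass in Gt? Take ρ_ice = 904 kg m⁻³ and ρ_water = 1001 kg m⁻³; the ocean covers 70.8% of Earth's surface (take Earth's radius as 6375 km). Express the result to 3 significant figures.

≈ 4.71×10^5 Gt

Required water volume = Δh × A = 1.3 m × 3.62×10^14 m² = 4.701×10^14 m³.
ρ_w = 1001 kg m⁻³, so the mass of water = 4.701×10^14 m³ × 1001 kg m⁻³ = 4.705×10^17 kg = 4.71×10^5 Gt (and the same mass of ice, by conservation).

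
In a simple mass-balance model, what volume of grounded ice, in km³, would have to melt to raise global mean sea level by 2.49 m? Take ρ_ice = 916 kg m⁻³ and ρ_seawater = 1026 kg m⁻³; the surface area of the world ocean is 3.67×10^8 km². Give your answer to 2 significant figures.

Required water volume = Δh × A = 2.49 m × 3.67×10^14 m² = 9.138×10^14 m³ = 9.138×10^5 km³.
Ice volume = water volume × ρ_w/ρ_ice = 9.138×10^5 × 1026/916 = 1.0×10^6 km³.

≈ 1.0×10^6 km³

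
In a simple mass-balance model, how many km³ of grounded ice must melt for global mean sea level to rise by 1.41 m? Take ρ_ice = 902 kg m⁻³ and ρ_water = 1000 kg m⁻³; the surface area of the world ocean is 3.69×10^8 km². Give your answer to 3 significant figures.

Required water volume = Δh × A = 1.41 m × 3.69×10^14 m² = 5.203×10^14 m³ = 5.203×10^5 km³.
Ice volume = water volume × ρ_w/ρ_ice = 5.203×10^5 × 1000/902 = 5.77×10^5 km³.

≈ 5.77×10^5 km³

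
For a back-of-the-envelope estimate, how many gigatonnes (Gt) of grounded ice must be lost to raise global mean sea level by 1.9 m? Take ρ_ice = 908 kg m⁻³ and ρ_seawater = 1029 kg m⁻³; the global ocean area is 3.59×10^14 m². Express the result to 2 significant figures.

≈ 7.0×10^5 Gt

Required water volume = Δh × A = 1.9 m × 3.59×10^14 m² = 6.821×10^14 m³.
ρ_w = 1029 kg m⁻³, so the mass of water = 6.821×10^14 m³ × 1029 kg m⁻³ = 7.019×10^17 kg = 7.0×10^5 Gt (and the same mass of ice, by conservation).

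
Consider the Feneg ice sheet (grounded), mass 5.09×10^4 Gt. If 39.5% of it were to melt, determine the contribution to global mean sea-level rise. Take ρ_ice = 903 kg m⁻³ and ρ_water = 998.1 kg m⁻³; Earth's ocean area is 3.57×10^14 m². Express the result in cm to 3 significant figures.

≈ 5.64 cm

Feneg: 0.395 × 5.09×10^4 Gt = 2.011×10^16 kg; dividing by ρ_w = 998.1 kg m⁻³ gives 2.014×10^13 m³ of water.
Spread over 3.57×10^14 m² of ocean, Δh = 2.014×10^13 / 3.57×10^14 = 0.0564 m = 5.64 cm.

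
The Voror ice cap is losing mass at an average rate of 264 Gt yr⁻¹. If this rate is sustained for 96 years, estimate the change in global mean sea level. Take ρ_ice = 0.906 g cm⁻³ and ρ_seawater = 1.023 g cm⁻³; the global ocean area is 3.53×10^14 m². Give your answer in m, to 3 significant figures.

≈ 0.0702 m

Total mass lost = 264 Gt/yr × 96 yr = 2.534×10^4 Gt = 2.534×10^16 kg.
ρ_w = 1.023 g cm⁻³ = 1023 kg m⁻³, so water volume = 2.534×10^16 / 1023 = 2.477×10^13 m³.
Δh = 2.477×10^13 / 3.53×10^14 = 0.0702 m.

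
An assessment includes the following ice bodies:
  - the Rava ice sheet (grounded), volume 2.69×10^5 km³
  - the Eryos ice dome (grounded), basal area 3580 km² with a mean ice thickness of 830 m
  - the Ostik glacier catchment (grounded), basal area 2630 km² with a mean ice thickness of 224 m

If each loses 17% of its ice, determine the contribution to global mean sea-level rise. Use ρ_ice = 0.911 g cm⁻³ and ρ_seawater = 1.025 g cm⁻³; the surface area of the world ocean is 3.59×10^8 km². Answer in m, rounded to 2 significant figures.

Rava: 0.17 × 2.69×10^5 km³ × (911/1025) = 4.064×10^4 km³ of water.
Eryos: ice volume = 3580 km² × 830 m = 2971 km³; 0.17 × 2971 × (911/1025) = 449.0 km³ of water.
Ostik: ice volume = 2630 km² × 224 m = 589.1 km³; 0.17 × 589.1 × (911/1025) = 89.01 km³ of water.
Total added water ≈ 4.118×10^13 m³ over 3.59×10^14 m² → Δh = 0.115 m.

≈ 0.11 m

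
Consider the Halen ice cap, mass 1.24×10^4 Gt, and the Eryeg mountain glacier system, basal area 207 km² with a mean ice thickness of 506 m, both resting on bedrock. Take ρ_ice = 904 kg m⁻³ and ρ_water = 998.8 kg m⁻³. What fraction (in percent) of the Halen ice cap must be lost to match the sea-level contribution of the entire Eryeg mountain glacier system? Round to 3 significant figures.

Equal sea-level rise means equal mass of meltwater, i.e. equal mass of ice lost.
Ice mass of Eryeg: 9.469×10^13 kg; ice mass of Halen: 1.240×10^16 kg.
Fraction required = 9.469×10^13 / 1.240×10^16 = 7.64×10^-3 → 0.764 %.

≈ 0.764 %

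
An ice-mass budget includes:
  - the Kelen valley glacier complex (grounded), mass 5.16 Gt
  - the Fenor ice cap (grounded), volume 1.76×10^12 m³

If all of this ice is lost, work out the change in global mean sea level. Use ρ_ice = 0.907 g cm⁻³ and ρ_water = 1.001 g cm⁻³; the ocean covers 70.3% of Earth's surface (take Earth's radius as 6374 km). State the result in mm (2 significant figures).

≈ 4.5 mm

Kelen: 5.16 Gt = 5.160×10^12 kg; dividing by ρ_w = 1.001 g cm⁻³ = 1001 kg m⁻³ gives 5.155×10^9 m³ of water.
Fenor: 1.76×10^12 m³ × (907/1001) = 1.595×10^12 m³ of water.
Total added water ≈ 1.600×10^12 m³ over 3.59×10^14 m² → Δh = 4.46×10^-3 m = 4.5 mm.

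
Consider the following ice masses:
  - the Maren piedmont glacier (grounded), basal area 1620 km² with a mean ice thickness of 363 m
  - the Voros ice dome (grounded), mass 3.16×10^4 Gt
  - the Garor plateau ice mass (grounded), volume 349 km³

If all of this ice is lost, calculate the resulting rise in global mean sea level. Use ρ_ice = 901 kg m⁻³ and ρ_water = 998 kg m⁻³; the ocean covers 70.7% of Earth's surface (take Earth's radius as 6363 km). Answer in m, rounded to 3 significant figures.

≈ 0.0904 m

Maren: ice volume = 1620 km² × 363 m = 588.1 km³; 588.1 × (901/998) = 530.9 km³ of water.
Voros: 3.16×10^4 Gt = 3.160×10^16 kg; dividing by ρ_w = 998 kg m⁻³ gives 3.166×10^13 m³ of water.
Garor: 349 km³ × (901/998) = 315.1 km³ of water.
Total added water ≈ 3.251×10^13 m³ over 3.60×10^14 m² → Δh = 0.0904 m.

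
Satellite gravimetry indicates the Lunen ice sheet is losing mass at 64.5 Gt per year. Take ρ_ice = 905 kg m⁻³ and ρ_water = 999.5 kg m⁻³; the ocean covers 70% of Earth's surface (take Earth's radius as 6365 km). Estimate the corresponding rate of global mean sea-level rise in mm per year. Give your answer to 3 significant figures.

≈ 0.181 mm/yr

ρ_w = 999.5 kg m⁻³. Annual water volume added = 64.5 Gt / ρ_w = 6.450×10^13 kg / 999.5 kg m⁻³ = 6.453×10^10 m³.
Δh per year = 6.453×10^10 / 3.56×10^14 = 1.81×10^-4 m = 0.181 mm.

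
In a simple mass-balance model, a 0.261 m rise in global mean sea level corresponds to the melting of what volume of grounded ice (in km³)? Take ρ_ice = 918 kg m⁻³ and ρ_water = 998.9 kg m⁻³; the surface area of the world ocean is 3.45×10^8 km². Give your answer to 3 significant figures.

Required water volume = Δh × A = 0.261 m × 3.45×10^14 m² = 9.004×10^13 m³ = 9.004×10^4 km³.
Ice volume = water volume × ρ_w/ρ_ice = 9.004×10^4 × 998.9/918 = 9.80×10^4 km³.

≈ 9.80×10^4 km³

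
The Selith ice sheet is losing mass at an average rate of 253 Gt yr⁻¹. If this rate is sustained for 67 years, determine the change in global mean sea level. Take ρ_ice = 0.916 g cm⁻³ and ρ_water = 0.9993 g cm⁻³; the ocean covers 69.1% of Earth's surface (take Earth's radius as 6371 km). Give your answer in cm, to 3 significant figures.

≈ 4.81 cm

Total mass lost = 253 Gt/yr × 67 yr = 1.695×10^4 Gt = 1.695×10^16 kg.
ρ_w = 0.9993 g cm⁻³ = 999.3 kg m⁻³, so water volume = 1.695×10^16 / 999.3 = 1.696×10^13 m³.
Δh = 1.696×10^13 / 3.52×10^14 = 0.0481 m = 4.81 cm.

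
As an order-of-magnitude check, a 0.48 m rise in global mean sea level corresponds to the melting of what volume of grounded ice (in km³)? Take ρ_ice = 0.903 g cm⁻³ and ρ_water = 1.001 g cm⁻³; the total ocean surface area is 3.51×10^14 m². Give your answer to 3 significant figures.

≈ 1.87×10^5 km³

Required water volume = Δh × A = 0.48 m × 3.51×10^14 m² = 1.685×10^14 m³ = 1.685×10^5 km³.
Ice volume = water volume × ρ_w/ρ_ice = 1.685×10^5 × 1001/903 = 1.87×10^5 km³.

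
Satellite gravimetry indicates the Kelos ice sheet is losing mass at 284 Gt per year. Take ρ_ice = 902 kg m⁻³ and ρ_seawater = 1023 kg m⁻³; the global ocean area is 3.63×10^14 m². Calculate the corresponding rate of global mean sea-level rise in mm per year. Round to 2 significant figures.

≈ 0.76 mm/yr

ρ_w = 1023 kg m⁻³. Annual water volume added = 284 Gt / ρ_w = 2.840×10^14 kg / 1023 kg m⁻³ = 2.776×10^11 m³.
Δh per year = 2.776×10^11 / 3.63×10^14 = 7.65×10^-4 m = 0.76 mm.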